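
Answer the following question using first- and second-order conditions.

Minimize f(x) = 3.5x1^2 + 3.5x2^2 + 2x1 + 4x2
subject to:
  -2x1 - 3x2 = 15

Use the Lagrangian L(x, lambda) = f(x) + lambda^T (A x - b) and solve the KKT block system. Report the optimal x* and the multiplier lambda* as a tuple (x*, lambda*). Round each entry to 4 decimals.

Form the Lagrangian:
  L(x, lambda) = (1/2) x^T Q x + c^T x + lambda^T (A x - b)
Stationarity (grad_x L = 0): Q x + c + A^T lambda = 0.
Primal feasibility: A x = b.

This gives the KKT block system:
  [ Q   A^T ] [ x     ]   [-c ]
  [ A    0  ] [ lambda ] = [ b ]

Solving the linear system:
  x*      = (-2.2418, -3.5055)
  lambda* = (-6.8462)
  f(x*)   = 42.0934

x* = (-2.2418, -3.5055), lambda* = (-6.8462)


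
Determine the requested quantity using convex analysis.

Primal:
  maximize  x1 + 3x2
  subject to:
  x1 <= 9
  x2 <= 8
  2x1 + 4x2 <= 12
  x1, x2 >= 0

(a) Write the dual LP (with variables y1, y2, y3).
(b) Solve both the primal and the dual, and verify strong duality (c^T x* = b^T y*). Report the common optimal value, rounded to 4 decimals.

The standard primal-dual pair for 'max c^T x s.t. A x <= b, x >= 0' is:
  Dual:  min b^T y  s.t.  A^T y >= c,  y >= 0.

So the dual LP is:
  minimize  9y1 + 8y2 + 12y3
  subject to:
    y1 + 2y3 >= 1
    y2 + 4y3 >= 3
    y1, y2, y3 >= 0

Solving the primal: x* = (0, 3).
  primal value c^T x* = 9.
Solving the dual: y* = (0, 0, 0.75).
  dual value b^T y* = 9.
Strong duality: c^T x* = b^T y*. Confirmed.

9


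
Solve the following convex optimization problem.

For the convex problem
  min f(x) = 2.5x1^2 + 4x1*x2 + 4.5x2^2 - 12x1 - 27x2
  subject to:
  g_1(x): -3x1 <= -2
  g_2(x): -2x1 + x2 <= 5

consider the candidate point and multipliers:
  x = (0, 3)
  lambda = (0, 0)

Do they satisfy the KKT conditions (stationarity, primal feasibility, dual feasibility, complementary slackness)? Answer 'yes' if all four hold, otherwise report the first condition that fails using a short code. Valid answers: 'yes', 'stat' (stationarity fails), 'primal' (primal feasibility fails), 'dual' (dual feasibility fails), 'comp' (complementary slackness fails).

Gradient of f: grad f(x) = Q x + c = (0, 0)
Constraint values g_i(x) = a_i^T x - b_i:
  g_1((0, 3)) = 2
  g_2((0, 3)) = -2
Stationarity residual: grad f(x) + sum_i lambda_i a_i = (0, 0)
  -> stationarity OK
Primal feasibility (all g_i <= 0): FAILS
Dual feasibility (all lambda_i >= 0): OK
Complementary slackness (lambda_i * g_i(x) = 0 for all i): OK

Verdict: the first failing condition is primal_feasibility -> primal.

primal


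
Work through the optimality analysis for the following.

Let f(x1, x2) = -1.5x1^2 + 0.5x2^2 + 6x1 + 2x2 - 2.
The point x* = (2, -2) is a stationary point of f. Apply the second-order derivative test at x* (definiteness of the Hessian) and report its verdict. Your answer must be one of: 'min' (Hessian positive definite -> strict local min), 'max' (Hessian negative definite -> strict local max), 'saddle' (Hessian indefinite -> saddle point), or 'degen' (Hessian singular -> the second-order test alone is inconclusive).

Compute the Hessian H = grad^2 f:
  H = [[-3, 0], [0, 1]]
Verify stationarity: grad f(x*) = H x* + g = (0, 0).
Eigenvalues of H: -3, 1.
Eigenvalues have mixed signs, so H is indefinite -> x* is a saddle point.

saddle


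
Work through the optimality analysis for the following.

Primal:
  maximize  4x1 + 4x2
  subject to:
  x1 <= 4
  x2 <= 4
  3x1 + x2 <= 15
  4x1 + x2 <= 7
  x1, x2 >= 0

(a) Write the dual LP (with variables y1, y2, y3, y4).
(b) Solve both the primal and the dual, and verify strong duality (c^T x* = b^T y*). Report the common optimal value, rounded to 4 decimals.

The standard primal-dual pair for 'max c^T x s.t. A x <= b, x >= 0' is:
  Dual:  min b^T y  s.t.  A^T y >= c,  y >= 0.

So the dual LP is:
  minimize  4y1 + 4y2 + 15y3 + 7y4
  subject to:
    y1 + 3y3 + 4y4 >= 4
    y2 + y3 + y4 >= 4
    y1, y2, y3, y4 >= 0

Solving the primal: x* = (0.75, 4).
  primal value c^T x* = 19.
Solving the dual: y* = (0, 3, 0, 1).
  dual value b^T y* = 19.
Strong duality: c^T x* = b^T y*. Confirmed.

19


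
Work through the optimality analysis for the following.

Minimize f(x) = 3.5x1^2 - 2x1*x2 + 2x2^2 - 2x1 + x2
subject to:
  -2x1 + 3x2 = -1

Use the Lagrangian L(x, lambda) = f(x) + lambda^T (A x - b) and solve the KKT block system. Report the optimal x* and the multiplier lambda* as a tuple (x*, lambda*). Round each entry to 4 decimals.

Form the Lagrangian:
  L(x, lambda) = (1/2) x^T Q x + c^T x + lambda^T (A x - b)
Stationarity (grad_x L = 0): Q x + c + A^T lambda = 0.
Primal feasibility: A x = b.

This gives the KKT block system:
  [ Q   A^T ] [ x     ]   [-c ]
  [ A    0  ] [ lambda ] = [ b ]

Solving the linear system:
  x*      = (0.2545, -0.1636)
  lambda* = (0.0545)
  f(x*)   = -0.3091

x* = (0.2545, -0.1636), lambda* = (0.0545)


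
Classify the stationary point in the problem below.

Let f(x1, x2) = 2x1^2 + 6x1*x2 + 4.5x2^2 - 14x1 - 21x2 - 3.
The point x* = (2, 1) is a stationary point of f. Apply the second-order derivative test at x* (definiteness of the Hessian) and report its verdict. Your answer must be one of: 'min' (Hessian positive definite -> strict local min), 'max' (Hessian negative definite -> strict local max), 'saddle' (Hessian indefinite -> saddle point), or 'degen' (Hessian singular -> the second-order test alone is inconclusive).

Compute the Hessian H = grad^2 f:
  H = [[4, 6], [6, 9]]
Verify stationarity: grad f(x*) = H x* + g = (0, 0).
Eigenvalues of H: 0, 13.
H has a zero eigenvalue (singular; positive semidefinite but not definite), so H is neither positive definite, negative definite, nor indefinite. The second-order test alone is inconclusive -> degen.
(Indeed, f is constant along the null direction of H through x*, so x* is not a strict local extremum.)

degen


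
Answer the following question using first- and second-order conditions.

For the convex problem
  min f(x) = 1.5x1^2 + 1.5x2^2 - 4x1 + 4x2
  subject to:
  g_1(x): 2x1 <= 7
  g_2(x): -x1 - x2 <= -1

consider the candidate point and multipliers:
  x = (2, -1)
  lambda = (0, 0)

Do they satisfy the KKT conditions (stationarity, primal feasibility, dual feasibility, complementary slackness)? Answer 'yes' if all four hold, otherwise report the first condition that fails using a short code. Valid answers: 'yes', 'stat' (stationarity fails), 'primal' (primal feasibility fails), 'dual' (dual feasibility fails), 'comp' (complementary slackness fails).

Gradient of f: grad f(x) = Q x + c = (2, 1)
Constraint values g_i(x) = a_i^T x - b_i:
  g_1((2, -1)) = -3
  g_2((2, -1)) = 0
Stationarity residual: grad f(x) + sum_i lambda_i a_i = (2, 1)
  -> stationarity FAILS
Primal feasibility (all g_i <= 0): OK
Dual feasibility (all lambda_i >= 0): OK
Complementary slackness (lambda_i * g_i(x) = 0 for all i): OK

Verdict: the first failing condition is stationarity -> stat.

stat


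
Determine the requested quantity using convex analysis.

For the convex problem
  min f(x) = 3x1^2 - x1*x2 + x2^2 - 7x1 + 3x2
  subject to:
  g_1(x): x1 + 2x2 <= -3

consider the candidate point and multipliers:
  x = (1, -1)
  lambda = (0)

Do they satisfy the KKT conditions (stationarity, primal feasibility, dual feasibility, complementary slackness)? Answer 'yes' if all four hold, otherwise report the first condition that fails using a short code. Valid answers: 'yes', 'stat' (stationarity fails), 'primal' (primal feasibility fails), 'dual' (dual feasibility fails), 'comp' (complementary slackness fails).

Gradient of f: grad f(x) = Q x + c = (0, 0)
Constraint values g_i(x) = a_i^T x - b_i:
  g_1((1, -1)) = 2
Stationarity residual: grad f(x) + sum_i lambda_i a_i = (0, 0)
  -> stationarity OK
Primal feasibility (all g_i <= 0): FAILS
Dual feasibility (all lambda_i >= 0): OK
Complementary slackness (lambda_i * g_i(x) = 0 for all i): OK

Verdict: the first failing condition is primal_feasibility -> primal.

primal


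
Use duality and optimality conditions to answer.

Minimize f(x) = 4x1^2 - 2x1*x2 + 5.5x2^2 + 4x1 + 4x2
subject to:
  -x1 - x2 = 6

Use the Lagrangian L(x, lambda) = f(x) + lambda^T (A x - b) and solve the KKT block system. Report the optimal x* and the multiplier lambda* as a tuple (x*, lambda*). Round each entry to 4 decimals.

Form the Lagrangian:
  L(x, lambda) = (1/2) x^T Q x + c^T x + lambda^T (A x - b)
Stationarity (grad_x L = 0): Q x + c + A^T lambda = 0.
Primal feasibility: A x = b.

This gives the KKT block system:
  [ Q   A^T ] [ x     ]   [-c ]
  [ A    0  ] [ lambda ] = [ b ]

Solving the linear system:
  x*      = (-3.3913, -2.6087)
  lambda* = (-17.913)
  f(x*)   = 41.7391

x* = (-3.3913, -2.6087), lambda* = (-17.913)


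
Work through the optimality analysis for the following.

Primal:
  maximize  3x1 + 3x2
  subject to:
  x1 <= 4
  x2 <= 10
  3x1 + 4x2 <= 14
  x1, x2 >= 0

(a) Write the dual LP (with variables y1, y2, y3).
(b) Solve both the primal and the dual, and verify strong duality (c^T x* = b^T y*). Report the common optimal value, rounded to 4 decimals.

The standard primal-dual pair for 'max c^T x s.t. A x <= b, x >= 0' is:
  Dual:  min b^T y  s.t.  A^T y >= c,  y >= 0.

So the dual LP is:
  minimize  4y1 + 10y2 + 14y3
  subject to:
    y1 + 3y3 >= 3
    y2 + 4y3 >= 3
    y1, y2, y3 >= 0

Solving the primal: x* = (4, 0.5).
  primal value c^T x* = 13.5.
Solving the dual: y* = (0.75, 0, 0.75).
  dual value b^T y* = 13.5.
Strong duality: c^T x* = b^T y*. Confirmed.

13.5


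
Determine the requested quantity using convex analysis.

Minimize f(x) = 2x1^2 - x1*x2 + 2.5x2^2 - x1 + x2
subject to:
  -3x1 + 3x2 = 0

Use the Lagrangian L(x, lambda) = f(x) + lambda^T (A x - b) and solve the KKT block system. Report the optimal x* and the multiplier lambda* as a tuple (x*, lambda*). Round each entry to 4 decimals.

Form the Lagrangian:
  L(x, lambda) = (1/2) x^T Q x + c^T x + lambda^T (A x - b)
Stationarity (grad_x L = 0): Q x + c + A^T lambda = 0.
Primal feasibility: A x = b.

This gives the KKT block system:
  [ Q   A^T ] [ x     ]   [-c ]
  [ A    0  ] [ lambda ] = [ b ]

Solving the linear system:
  x*      = (0, 0)
  lambda* = (-0.3333)
  f(x*)   = 0

x* = (0, 0), lambda* = (-0.3333)


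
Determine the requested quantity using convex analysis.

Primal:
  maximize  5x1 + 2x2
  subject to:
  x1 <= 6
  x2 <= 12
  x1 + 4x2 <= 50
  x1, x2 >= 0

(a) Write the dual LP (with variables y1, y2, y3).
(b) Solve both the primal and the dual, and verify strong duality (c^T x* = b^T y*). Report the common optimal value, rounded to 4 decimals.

The standard primal-dual pair for 'max c^T x s.t. A x <= b, x >= 0' is:
  Dual:  min b^T y  s.t.  A^T y >= c,  y >= 0.

So the dual LP is:
  minimize  6y1 + 12y2 + 50y3
  subject to:
    y1 + y3 >= 5
    y2 + 4y3 >= 2
    y1, y2, y3 >= 0

Solving the primal: x* = (6, 11).
  primal value c^T x* = 52.
Solving the dual: y* = (4.5, 0, 0.5).
  dual value b^T y* = 52.
Strong duality: c^T x* = b^T y*. Confirmed.

52


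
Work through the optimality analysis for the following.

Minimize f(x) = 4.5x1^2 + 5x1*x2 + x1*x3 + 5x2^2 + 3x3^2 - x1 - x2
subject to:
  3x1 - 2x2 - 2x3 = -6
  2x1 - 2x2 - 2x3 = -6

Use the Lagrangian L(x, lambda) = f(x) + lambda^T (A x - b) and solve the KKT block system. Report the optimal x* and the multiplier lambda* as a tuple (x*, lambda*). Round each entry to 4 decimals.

Form the Lagrangian:
  L(x, lambda) = (1/2) x^T Q x + c^T x + lambda^T (A x - b)
Stationarity (grad_x L = 0): Q x + c + A^T lambda = 0.
Primal feasibility: A x = b.

This gives the KKT block system:
  [ Q   A^T ] [ x     ]   [-c ]
  [ A    0  ] [ lambda ] = [ b ]

Solving the linear system:
  x*      = (0, 1.1875, 1.8125)
  lambda* = (-17.625, 23.0625)
  f(x*)   = 15.7188

x* = (0, 1.1875, 1.8125), lambda* = (-17.625, 23.0625)


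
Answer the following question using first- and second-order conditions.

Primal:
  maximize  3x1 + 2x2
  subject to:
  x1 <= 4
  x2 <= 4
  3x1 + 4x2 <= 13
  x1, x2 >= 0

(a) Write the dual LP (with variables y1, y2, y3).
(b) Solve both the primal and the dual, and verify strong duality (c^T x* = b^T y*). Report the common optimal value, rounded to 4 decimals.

The standard primal-dual pair for 'max c^T x s.t. A x <= b, x >= 0' is:
  Dual:  min b^T y  s.t.  A^T y >= c,  y >= 0.

So the dual LP is:
  minimize  4y1 + 4y2 + 13y3
  subject to:
    y1 + 3y3 >= 3
    y2 + 4y3 >= 2
    y1, y2, y3 >= 0

Solving the primal: x* = (4, 0.25).
  primal value c^T x* = 12.5.
Solving the dual: y* = (1.5, 0, 0.5).
  dual value b^T y* = 12.5.
Strong duality: c^T x* = b^T y*. Confirmed.

12.5


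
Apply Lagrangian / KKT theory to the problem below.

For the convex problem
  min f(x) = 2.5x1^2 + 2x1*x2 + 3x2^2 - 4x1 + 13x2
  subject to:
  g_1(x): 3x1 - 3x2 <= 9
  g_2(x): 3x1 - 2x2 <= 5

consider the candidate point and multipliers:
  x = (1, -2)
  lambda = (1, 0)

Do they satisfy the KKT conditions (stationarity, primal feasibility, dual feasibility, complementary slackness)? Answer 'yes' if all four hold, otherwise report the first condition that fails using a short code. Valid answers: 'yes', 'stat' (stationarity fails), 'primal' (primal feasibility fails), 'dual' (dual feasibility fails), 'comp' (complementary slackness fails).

Gradient of f: grad f(x) = Q x + c = (-3, 3)
Constraint values g_i(x) = a_i^T x - b_i:
  g_1((1, -2)) = 0
  g_2((1, -2)) = 2
Stationarity residual: grad f(x) + sum_i lambda_i a_i = (0, 0)
  -> stationarity OK
Primal feasibility (all g_i <= 0): FAILS
Dual feasibility (all lambda_i >= 0): OK
Complementary slackness (lambda_i * g_i(x) = 0 for all i): OK

Verdict: the first failing condition is primal_feasibility -> primal.

primal


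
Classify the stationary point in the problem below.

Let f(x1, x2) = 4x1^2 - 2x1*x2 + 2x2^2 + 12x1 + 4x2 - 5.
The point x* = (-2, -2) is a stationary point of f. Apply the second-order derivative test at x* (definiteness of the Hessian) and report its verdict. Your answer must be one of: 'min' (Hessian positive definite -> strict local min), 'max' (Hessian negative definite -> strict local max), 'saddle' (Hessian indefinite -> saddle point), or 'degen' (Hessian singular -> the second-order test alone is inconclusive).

Compute the Hessian H = grad^2 f:
  H = [[8, -2], [-2, 4]]
Verify stationarity: grad f(x*) = H x* + g = (0, 0).
Eigenvalues of H: 3.1716, 8.8284.
Both eigenvalues > 0, so H is positive definite -> x* is a strict local min.

min


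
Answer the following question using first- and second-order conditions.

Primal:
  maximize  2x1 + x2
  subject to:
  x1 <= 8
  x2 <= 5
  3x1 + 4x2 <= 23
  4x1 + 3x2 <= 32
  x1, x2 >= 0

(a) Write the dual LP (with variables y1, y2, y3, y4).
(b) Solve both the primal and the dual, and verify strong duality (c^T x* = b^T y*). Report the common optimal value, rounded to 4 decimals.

The standard primal-dual pair for 'max c^T x s.t. A x <= b, x >= 0' is:
  Dual:  min b^T y  s.t.  A^T y >= c,  y >= 0.

So the dual LP is:
  minimize  8y1 + 5y2 + 23y3 + 32y4
  subject to:
    y1 + 3y3 + 4y4 >= 2
    y2 + 4y3 + 3y4 >= 1
    y1, y2, y3, y4 >= 0

Solving the primal: x* = (7.6667, 0).
  primal value c^T x* = 15.3333.
Solving the dual: y* = (0, 0, 0.6667, 0).
  dual value b^T y* = 15.3333.
Strong duality: c^T x* = b^T y*. Confirmed.

15.3333


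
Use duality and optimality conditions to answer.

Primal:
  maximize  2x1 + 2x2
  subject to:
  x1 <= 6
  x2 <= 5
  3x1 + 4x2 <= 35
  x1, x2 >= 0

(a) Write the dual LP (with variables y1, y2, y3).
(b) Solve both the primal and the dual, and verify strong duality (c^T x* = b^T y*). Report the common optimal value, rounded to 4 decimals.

The standard primal-dual pair for 'max c^T x s.t. A x <= b, x >= 0' is:
  Dual:  min b^T y  s.t.  A^T y >= c,  y >= 0.

So the dual LP is:
  minimize  6y1 + 5y2 + 35y3
  subject to:
    y1 + 3y3 >= 2
    y2 + 4y3 >= 2
    y1, y2, y3 >= 0

Solving the primal: x* = (6, 4.25).
  primal value c^T x* = 20.5.
Solving the dual: y* = (0.5, 0, 0.5).
  dual value b^T y* = 20.5.
Strong duality: c^T x* = b^T y*. Confirmed.

20.5


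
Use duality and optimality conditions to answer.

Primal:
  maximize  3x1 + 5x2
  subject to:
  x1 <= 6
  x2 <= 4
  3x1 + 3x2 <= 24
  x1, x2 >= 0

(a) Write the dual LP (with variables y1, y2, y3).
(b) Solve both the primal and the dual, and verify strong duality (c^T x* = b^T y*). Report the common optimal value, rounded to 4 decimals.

The standard primal-dual pair for 'max c^T x s.t. A x <= b, x >= 0' is:
  Dual:  min b^T y  s.t.  A^T y >= c,  y >= 0.

So the dual LP is:
  minimize  6y1 + 4y2 + 24y3
  subject to:
    y1 + 3y3 >= 3
    y2 + 3y3 >= 5
    y1, y2, y3 >= 0

Solving the primal: x* = (4, 4).
  primal value c^T x* = 32.
Solving the dual: y* = (0, 2, 1).
  dual value b^T y* = 32.
Strong duality: c^T x* = b^T y*. Confirmed.

32


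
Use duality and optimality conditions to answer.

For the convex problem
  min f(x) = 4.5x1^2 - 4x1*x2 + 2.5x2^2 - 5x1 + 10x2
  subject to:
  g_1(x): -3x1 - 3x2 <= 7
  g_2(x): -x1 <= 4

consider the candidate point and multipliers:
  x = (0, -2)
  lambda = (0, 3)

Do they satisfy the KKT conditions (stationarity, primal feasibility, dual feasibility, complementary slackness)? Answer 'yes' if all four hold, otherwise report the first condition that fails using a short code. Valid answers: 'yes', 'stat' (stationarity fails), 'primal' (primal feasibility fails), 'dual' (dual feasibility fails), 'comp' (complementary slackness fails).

Gradient of f: grad f(x) = Q x + c = (3, 0)
Constraint values g_i(x) = a_i^T x - b_i:
  g_1((0, -2)) = -1
  g_2((0, -2)) = -4
Stationarity residual: grad f(x) + sum_i lambda_i a_i = (0, 0)
  -> stationarity OK
Primal feasibility (all g_i <= 0): OK
Dual feasibility (all lambda_i >= 0): OK
Complementary slackness (lambda_i * g_i(x) = 0 for all i): FAILS

Verdict: the first failing condition is complementary_slackness -> comp.

comp


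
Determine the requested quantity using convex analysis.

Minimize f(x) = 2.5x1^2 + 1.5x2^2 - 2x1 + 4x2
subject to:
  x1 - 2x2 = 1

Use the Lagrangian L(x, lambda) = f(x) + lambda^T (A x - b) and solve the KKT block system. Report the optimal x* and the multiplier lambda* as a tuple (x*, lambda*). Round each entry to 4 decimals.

Form the Lagrangian:
  L(x, lambda) = (1/2) x^T Q x + c^T x + lambda^T (A x - b)
Stationarity (grad_x L = 0): Q x + c + A^T lambda = 0.
Primal feasibility: A x = b.

This gives the KKT block system:
  [ Q   A^T ] [ x     ]   [-c ]
  [ A    0  ] [ lambda ] = [ b ]

Solving the linear system:
  x*      = (0.1304, -0.4348)
  lambda* = (1.3478)
  f(x*)   = -1.6739

x* = (0.1304, -0.4348), lambda* = (1.3478)


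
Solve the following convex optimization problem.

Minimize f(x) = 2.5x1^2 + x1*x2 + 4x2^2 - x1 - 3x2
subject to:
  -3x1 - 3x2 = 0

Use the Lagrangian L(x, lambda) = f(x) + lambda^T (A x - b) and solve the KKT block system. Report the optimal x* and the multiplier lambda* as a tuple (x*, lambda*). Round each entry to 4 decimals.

Form the Lagrangian:
  L(x, lambda) = (1/2) x^T Q x + c^T x + lambda^T (A x - b)
Stationarity (grad_x L = 0): Q x + c + A^T lambda = 0.
Primal feasibility: A x = b.

This gives the KKT block system:
  [ Q   A^T ] [ x     ]   [-c ]
  [ A    0  ] [ lambda ] = [ b ]

Solving the linear system:
  x*      = (-0.1818, 0.1818)
  lambda* = (-0.5758)
  f(x*)   = -0.1818

x* = (-0.1818, 0.1818), lambda* = (-0.5758)


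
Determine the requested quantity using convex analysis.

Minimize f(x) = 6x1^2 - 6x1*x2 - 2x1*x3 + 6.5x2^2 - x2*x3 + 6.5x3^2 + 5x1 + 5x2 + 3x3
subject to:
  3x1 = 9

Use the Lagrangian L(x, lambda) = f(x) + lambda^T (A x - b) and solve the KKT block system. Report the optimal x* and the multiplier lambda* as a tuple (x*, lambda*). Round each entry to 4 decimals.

Form the Lagrangian:
  L(x, lambda) = (1/2) x^T Q x + c^T x + lambda^T (A x - b)
Stationarity (grad_x L = 0): Q x + c + A^T lambda = 0.
Primal feasibility: A x = b.

This gives the KKT block system:
  [ Q   A^T ] [ x     ]   [-c ]
  [ A    0  ] [ lambda ] = [ b ]

Solving the linear system:
  x*      = (3, 1.0238, 0.3095)
  lambda* = (-11.4127)
  f(x*)   = 61.881

x* = (3, 1.0238, 0.3095), lambda* = (-11.4127)


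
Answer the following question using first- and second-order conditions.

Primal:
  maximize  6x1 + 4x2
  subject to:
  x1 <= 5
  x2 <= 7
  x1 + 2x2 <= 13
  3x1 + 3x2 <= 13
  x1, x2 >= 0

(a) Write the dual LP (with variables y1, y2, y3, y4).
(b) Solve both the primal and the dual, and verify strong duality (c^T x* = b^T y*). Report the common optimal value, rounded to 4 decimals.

The standard primal-dual pair for 'max c^T x s.t. A x <= b, x >= 0' is:
  Dual:  min b^T y  s.t.  A^T y >= c,  y >= 0.

So the dual LP is:
  minimize  5y1 + 7y2 + 13y3 + 13y4
  subject to:
    y1 + y3 + 3y4 >= 6
    y2 + 2y3 + 3y4 >= 4
    y1, y2, y3, y4 >= 0

Solving the primal: x* = (4.3333, 0).
  primal value c^T x* = 26.
Solving the dual: y* = (0, 0, 0, 2).
  dual value b^T y* = 26.
Strong duality: c^T x* = b^T y*. Confirmed.

26


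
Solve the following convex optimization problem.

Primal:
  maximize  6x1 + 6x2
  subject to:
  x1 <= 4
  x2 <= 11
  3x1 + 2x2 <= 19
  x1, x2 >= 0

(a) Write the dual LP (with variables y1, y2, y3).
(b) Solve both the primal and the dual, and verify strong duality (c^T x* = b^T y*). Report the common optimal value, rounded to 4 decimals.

The standard primal-dual pair for 'max c^T x s.t. A x <= b, x >= 0' is:
  Dual:  min b^T y  s.t.  A^T y >= c,  y >= 0.

So the dual LP is:
  minimize  4y1 + 11y2 + 19y3
  subject to:
    y1 + 3y3 >= 6
    y2 + 2y3 >= 6
    y1, y2, y3 >= 0

Solving the primal: x* = (0, 9.5).
  primal value c^T x* = 57.
Solving the dual: y* = (0, 0, 3).
  dual value b^T y* = 57.
Strong duality: c^T x* = b^T y*. Confirmed.

57


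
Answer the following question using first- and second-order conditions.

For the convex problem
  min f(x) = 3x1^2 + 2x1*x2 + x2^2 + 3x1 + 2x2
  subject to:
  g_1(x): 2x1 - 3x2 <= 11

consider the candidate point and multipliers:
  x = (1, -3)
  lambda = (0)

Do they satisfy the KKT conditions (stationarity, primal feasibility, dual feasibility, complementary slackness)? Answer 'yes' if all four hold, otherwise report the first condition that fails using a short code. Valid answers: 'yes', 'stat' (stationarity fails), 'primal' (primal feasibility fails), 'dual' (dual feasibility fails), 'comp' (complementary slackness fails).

Gradient of f: grad f(x) = Q x + c = (3, -2)
Constraint values g_i(x) = a_i^T x - b_i:
  g_1((1, -3)) = 0
Stationarity residual: grad f(x) + sum_i lambda_i a_i = (3, -2)
  -> stationarity FAILS
Primal feasibility (all g_i <= 0): OK
Dual feasibility (all lambda_i >= 0): OK
Complementary slackness (lambda_i * g_i(x) = 0 for all i): OK

Verdict: the first failing condition is stationarity -> stat.

stat


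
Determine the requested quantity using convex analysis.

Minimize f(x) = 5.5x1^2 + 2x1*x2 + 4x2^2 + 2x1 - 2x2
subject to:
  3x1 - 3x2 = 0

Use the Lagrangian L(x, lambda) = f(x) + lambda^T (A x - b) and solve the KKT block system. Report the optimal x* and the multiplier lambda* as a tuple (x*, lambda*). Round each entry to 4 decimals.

Form the Lagrangian:
  L(x, lambda) = (1/2) x^T Q x + c^T x + lambda^T (A x - b)
Stationarity (grad_x L = 0): Q x + c + A^T lambda = 0.
Primal feasibility: A x = b.

This gives the KKT block system:
  [ Q   A^T ] [ x     ]   [-c ]
  [ A    0  ] [ lambda ] = [ b ]

Solving the linear system:
  x*      = (0, 0)
  lambda* = (-0.6667)
  f(x*)   = 0

x* = (0, 0), lambda* = (-0.6667)


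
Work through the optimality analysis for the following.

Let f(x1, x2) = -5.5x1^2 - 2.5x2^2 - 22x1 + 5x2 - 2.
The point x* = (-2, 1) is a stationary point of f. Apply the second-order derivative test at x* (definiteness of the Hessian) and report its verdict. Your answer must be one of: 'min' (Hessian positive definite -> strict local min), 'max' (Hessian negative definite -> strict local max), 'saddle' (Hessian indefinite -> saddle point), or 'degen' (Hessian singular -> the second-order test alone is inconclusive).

Compute the Hessian H = grad^2 f:
  H = [[-11, 0], [0, -5]]
Verify stationarity: grad f(x*) = H x* + g = (0, 0).
Eigenvalues of H: -11, -5.
Both eigenvalues < 0, so H is negative definite -> x* is a strict local max.

max


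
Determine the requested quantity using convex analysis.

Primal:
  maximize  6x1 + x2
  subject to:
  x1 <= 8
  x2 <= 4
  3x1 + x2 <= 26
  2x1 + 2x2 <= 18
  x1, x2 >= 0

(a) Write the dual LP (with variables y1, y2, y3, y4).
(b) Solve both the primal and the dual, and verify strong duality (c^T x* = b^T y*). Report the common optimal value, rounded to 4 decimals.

The standard primal-dual pair for 'max c^T x s.t. A x <= b, x >= 0' is:
  Dual:  min b^T y  s.t.  A^T y >= c,  y >= 0.

So the dual LP is:
  minimize  8y1 + 4y2 + 26y3 + 18y4
  subject to:
    y1 + 3y3 + 2y4 >= 6
    y2 + y3 + 2y4 >= 1
    y1, y2, y3, y4 >= 0

Solving the primal: x* = (8, 1).
  primal value c^T x* = 49.
Solving the dual: y* = (5, 0, 0, 0.5).
  dual value b^T y* = 49.
Strong duality: c^T x* = b^T y*. Confirmed.

49


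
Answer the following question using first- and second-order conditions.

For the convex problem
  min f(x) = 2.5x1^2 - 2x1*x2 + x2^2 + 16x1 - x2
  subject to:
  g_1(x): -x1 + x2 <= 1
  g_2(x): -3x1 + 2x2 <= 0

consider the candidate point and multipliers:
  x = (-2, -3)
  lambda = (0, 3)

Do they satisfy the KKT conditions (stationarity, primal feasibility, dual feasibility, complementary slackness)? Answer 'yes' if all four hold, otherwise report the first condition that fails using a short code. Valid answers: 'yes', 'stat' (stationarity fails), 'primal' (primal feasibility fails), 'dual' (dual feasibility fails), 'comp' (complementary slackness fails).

Gradient of f: grad f(x) = Q x + c = (12, -3)
Constraint values g_i(x) = a_i^T x - b_i:
  g_1((-2, -3)) = -2
  g_2((-2, -3)) = 0
Stationarity residual: grad f(x) + sum_i lambda_i a_i = (3, 3)
  -> stationarity FAILS
Primal feasibility (all g_i <= 0): OK
Dual feasibility (all lambda_i >= 0): OK
Complementary slackness (lambda_i * g_i(x) = 0 for all i): OK

Verdict: the first failing condition is stationarity -> stat.

stat


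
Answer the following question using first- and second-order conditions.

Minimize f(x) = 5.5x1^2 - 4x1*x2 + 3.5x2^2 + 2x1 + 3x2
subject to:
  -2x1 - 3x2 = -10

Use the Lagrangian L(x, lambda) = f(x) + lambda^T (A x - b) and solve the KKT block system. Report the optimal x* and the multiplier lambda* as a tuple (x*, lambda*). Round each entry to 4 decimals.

Form the Lagrangian:
  L(x, lambda) = (1/2) x^T Q x + c^T x + lambda^T (A x - b)
Stationarity (grad_x L = 0): Q x + c + A^T lambda = 0.
Primal feasibility: A x = b.

This gives the KKT block system:
  [ Q   A^T ] [ x     ]   [-c ]
  [ A    0  ] [ lambda ] = [ b ]

Solving the linear system:
  x*      = (1.4857, 2.3429)
  lambda* = (4.4857)
  f(x*)   = 27.4286

x* = (1.4857, 2.3429), lambda* = (4.4857)


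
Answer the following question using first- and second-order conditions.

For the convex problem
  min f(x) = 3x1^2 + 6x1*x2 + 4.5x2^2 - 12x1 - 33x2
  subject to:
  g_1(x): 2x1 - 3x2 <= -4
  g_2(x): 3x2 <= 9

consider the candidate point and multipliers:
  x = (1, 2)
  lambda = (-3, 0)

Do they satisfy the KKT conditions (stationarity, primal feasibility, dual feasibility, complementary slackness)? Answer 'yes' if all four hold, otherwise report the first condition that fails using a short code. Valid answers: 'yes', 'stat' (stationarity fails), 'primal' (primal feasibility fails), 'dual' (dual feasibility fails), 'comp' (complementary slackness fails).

Gradient of f: grad f(x) = Q x + c = (6, -9)
Constraint values g_i(x) = a_i^T x - b_i:
  g_1((1, 2)) = 0
  g_2((1, 2)) = -3
Stationarity residual: grad f(x) + sum_i lambda_i a_i = (0, 0)
  -> stationarity OK
Primal feasibility (all g_i <= 0): OK
Dual feasibility (all lambda_i >= 0): FAILS
Complementary slackness (lambda_i * g_i(x) = 0 for all i): OK

Verdict: the first failing condition is dual_feasibility -> dual.

dual


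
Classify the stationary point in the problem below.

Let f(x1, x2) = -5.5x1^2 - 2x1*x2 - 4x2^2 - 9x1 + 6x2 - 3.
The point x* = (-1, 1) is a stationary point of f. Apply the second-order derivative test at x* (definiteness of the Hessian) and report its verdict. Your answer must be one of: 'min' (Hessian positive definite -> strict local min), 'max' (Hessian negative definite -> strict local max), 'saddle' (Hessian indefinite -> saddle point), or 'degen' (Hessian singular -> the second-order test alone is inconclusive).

Compute the Hessian H = grad^2 f:
  H = [[-11, -2], [-2, -8]]
Verify stationarity: grad f(x*) = H x* + g = (0, 0).
Eigenvalues of H: -12, -7.
Both eigenvalues < 0, so H is negative definite -> x* is a strict local max.

max


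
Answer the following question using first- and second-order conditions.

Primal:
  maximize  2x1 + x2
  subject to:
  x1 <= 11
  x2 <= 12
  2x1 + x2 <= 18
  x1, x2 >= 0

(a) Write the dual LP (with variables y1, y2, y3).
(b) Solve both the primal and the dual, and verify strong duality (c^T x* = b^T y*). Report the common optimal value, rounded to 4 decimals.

The standard primal-dual pair for 'max c^T x s.t. A x <= b, x >= 0' is:
  Dual:  min b^T y  s.t.  A^T y >= c,  y >= 0.

So the dual LP is:
  minimize  11y1 + 12y2 + 18y3
  subject to:
    y1 + 2y3 >= 2
    y2 + y3 >= 1
    y1, y2, y3 >= 0

Solving the primal: x* = (9, 0).
  primal value c^T x* = 18.
Solving the dual: y* = (0, 0, 1).
  dual value b^T y* = 18.
Strong duality: c^T x* = b^T y*. Confirmed.

18


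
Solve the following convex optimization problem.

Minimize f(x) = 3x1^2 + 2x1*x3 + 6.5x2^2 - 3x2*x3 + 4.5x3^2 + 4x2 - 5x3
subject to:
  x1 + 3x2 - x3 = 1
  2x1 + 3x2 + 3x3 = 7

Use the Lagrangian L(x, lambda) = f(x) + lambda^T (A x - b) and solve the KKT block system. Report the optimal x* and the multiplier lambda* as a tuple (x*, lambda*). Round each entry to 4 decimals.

Form the Lagrangian:
  L(x, lambda) = (1/2) x^T Q x + c^T x + lambda^T (A x - b)
Stationarity (grad_x L = 0): Q x + c + A^T lambda = 0.
Primal feasibility: A x = b.

This gives the KKT block system:
  [ Q   A^T ] [ x     ]   [-c ]
  [ A    0  ] [ lambda ] = [ b ]

Solving the linear system:
  x*      = (0.39, 0.6708, 1.4025)
  lambda* = (-0.5309, -2.3069)
  f(x*)   = 6.1752

x* = (0.39, 0.6708, 1.4025), lambda* = (-0.5309, -2.3069)


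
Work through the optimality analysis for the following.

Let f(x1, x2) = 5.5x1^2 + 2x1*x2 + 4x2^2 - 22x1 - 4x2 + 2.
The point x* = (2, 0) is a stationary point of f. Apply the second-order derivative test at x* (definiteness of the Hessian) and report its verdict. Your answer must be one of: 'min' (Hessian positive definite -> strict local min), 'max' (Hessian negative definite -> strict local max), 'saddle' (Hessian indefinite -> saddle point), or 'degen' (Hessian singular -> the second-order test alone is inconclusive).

Compute the Hessian H = grad^2 f:
  H = [[11, 2], [2, 8]]
Verify stationarity: grad f(x*) = H x* + g = (0, 0).
Eigenvalues of H: 7, 12.
Both eigenvalues > 0, so H is positive definite -> x* is a strict local min.

min


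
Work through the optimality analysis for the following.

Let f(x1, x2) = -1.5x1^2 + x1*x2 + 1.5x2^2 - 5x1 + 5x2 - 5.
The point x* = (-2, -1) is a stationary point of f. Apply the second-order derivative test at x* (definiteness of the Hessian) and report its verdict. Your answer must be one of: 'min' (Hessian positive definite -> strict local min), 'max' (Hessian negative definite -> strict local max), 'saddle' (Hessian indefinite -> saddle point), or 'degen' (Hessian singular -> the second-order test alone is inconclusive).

Compute the Hessian H = grad^2 f:
  H = [[-3, 1], [1, 3]]
Verify stationarity: grad f(x*) = H x* + g = (0, 0).
Eigenvalues of H: -3.1623, 3.1623.
Eigenvalues have mixed signs, so H is indefinite -> x* is a saddle point.

saddle


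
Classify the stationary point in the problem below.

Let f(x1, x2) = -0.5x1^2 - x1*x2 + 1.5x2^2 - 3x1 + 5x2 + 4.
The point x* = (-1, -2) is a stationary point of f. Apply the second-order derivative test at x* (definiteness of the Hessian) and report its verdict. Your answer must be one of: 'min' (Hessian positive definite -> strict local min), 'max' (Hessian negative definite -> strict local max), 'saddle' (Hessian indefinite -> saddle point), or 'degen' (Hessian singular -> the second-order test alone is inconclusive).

Compute the Hessian H = grad^2 f:
  H = [[-1, -1], [-1, 3]]
Verify stationarity: grad f(x*) = H x* + g = (0, 0).
Eigenvalues of H: -1.2361, 3.2361.
Eigenvalues have mixed signs, so H is indefinite -> x* is a saddle point.

saddle


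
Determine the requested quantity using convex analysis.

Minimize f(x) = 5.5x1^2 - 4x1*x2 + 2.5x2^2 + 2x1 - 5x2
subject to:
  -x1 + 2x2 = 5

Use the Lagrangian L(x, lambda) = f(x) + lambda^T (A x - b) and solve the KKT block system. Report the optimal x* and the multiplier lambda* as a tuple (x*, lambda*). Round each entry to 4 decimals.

Form the Lagrangian:
  L(x, lambda) = (1/2) x^T Q x + c^T x + lambda^T (A x - b)
Stationarity (grad_x L = 0): Q x + c + A^T lambda = 0.
Primal feasibility: A x = b.

This gives the KKT block system:
  [ Q   A^T ] [ x     ]   [-c ]
  [ A    0  ] [ lambda ] = [ b ]

Solving the linear system:
  x*      = (0.5152, 2.7576)
  lambda* = (-3.3636)
  f(x*)   = 2.0303

x* = (0.5152, 2.7576), lambda* = (-3.3636)


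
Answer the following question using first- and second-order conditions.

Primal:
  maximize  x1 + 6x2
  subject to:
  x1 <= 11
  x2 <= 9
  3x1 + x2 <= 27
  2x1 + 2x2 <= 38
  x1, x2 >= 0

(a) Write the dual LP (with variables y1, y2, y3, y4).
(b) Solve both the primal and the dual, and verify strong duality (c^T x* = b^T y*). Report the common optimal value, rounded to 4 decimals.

The standard primal-dual pair for 'max c^T x s.t. A x <= b, x >= 0' is:
  Dual:  min b^T y  s.t.  A^T y >= c,  y >= 0.

So the dual LP is:
  minimize  11y1 + 9y2 + 27y3 + 38y4
  subject to:
    y1 + 3y3 + 2y4 >= 1
    y2 + y3 + 2y4 >= 6
    y1, y2, y3, y4 >= 0

Solving the primal: x* = (6, 9).
  primal value c^T x* = 60.
Solving the dual: y* = (0, 5.6667, 0.3333, 0).
  dual value b^T y* = 60.
Strong duality: c^T x* = b^T y*. Confirmed.

60


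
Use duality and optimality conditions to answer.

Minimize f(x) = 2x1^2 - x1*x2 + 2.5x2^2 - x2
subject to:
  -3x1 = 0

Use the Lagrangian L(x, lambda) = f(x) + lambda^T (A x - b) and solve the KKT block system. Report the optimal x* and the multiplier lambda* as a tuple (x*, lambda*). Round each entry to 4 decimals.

Form the Lagrangian:
  L(x, lambda) = (1/2) x^T Q x + c^T x + lambda^T (A x - b)
Stationarity (grad_x L = 0): Q x + c + A^T lambda = 0.
Primal feasibility: A x = b.

This gives the KKT block system:
  [ Q   A^T ] [ x     ]   [-c ]
  [ A    0  ] [ lambda ] = [ b ]

Solving the linear system:
  x*      = (0, 0.2)
  lambda* = (-0.0667)
  f(x*)   = -0.1

x* = (0, 0.2), lambda* = (-0.0667)


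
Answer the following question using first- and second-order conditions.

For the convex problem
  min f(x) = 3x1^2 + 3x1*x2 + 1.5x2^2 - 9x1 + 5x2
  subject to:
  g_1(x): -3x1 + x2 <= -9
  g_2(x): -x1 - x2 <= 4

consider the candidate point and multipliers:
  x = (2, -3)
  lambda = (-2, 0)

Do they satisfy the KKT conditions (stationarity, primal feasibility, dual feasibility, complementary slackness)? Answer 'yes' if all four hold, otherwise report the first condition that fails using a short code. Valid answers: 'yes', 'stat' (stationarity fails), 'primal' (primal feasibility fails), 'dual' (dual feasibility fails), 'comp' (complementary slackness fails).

Gradient of f: grad f(x) = Q x + c = (-6, 2)
Constraint values g_i(x) = a_i^T x - b_i:
  g_1((2, -3)) = 0
  g_2((2, -3)) = -3
Stationarity residual: grad f(x) + sum_i lambda_i a_i = (0, 0)
  -> stationarity OK
Primal feasibility (all g_i <= 0): OK
Dual feasibility (all lambda_i >= 0): FAILS
Complementary slackness (lambda_i * g_i(x) = 0 for all i): OK

Verdict: the first failing condition is dual_feasibility -> dual.

dual


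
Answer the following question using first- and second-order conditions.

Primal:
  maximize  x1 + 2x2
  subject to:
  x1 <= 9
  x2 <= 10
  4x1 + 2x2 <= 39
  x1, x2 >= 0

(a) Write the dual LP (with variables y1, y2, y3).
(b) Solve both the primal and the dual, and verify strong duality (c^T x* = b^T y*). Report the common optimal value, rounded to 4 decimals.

The standard primal-dual pair for 'max c^T x s.t. A x <= b, x >= 0' is:
  Dual:  min b^T y  s.t.  A^T y >= c,  y >= 0.

So the dual LP is:
  minimize  9y1 + 10y2 + 39y3
  subject to:
    y1 + 4y3 >= 1
    y2 + 2y3 >= 2
    y1, y2, y3 >= 0

Solving the primal: x* = (4.75, 10).
  primal value c^T x* = 24.75.
Solving the dual: y* = (0, 1.5, 0.25).
  dual value b^T y* = 24.75.
Strong duality: c^T x* = b^T y*. Confirmed.

24.75


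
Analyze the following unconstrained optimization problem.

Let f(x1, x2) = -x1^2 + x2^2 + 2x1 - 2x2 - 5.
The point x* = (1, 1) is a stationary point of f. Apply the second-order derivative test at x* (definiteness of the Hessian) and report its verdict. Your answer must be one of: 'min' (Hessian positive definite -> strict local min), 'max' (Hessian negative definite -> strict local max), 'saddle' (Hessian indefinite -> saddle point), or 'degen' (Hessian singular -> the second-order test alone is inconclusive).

Compute the Hessian H = grad^2 f:
  H = [[-2, 0], [0, 2]]
Verify stationarity: grad f(x*) = H x* + g = (0, 0).
Eigenvalues of H: -2, 2.
Eigenvalues have mixed signs, so H is indefinite -> x* is a saddle point.

saddle


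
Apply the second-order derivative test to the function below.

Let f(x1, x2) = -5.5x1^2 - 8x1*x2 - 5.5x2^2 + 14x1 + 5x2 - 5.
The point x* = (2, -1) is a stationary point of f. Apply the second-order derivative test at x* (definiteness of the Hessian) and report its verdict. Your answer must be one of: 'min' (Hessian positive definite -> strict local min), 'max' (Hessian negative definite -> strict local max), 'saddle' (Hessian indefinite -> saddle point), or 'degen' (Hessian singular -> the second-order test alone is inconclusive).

Compute the Hessian H = grad^2 f:
  H = [[-11, -8], [-8, -11]]
Verify stationarity: grad f(x*) = H x* + g = (0, 0).
Eigenvalues of H: -19, -3.
Both eigenvalues < 0, so H is negative definite -> x* is a strict local max.

max


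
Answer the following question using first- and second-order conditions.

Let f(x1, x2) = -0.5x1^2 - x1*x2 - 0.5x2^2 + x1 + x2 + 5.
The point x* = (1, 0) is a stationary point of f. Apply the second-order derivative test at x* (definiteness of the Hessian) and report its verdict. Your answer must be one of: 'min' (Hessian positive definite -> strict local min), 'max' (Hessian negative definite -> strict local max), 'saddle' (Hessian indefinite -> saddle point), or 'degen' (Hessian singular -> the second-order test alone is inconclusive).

Compute the Hessian H = grad^2 f:
  H = [[-1, -1], [-1, -1]]
Verify stationarity: grad f(x*) = H x* + g = (0, 0).
Eigenvalues of H: -2, 0.
H has a zero eigenvalue (singular; negative semidefinite but not definite), so H is neither positive definite, negative definite, nor indefinite. The second-order test alone is inconclusive -> degen.
(Indeed, f is constant along the null direction of H through x*, so x* is not a strict local extremum.)

degen


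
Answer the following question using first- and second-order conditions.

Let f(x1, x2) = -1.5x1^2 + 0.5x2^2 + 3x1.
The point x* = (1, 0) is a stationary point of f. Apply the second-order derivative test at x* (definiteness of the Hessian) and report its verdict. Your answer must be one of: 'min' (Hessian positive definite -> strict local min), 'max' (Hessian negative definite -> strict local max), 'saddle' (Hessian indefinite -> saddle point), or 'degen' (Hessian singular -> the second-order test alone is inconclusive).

Compute the Hessian H = grad^2 f:
  H = [[-3, 0], [0, 1]]
Verify stationarity: grad f(x*) = H x* + g = (0, 0).
Eigenvalues of H: -3, 1.
Eigenvalues have mixed signs, so H is indefinite -> x* is a saddle point.

saddle


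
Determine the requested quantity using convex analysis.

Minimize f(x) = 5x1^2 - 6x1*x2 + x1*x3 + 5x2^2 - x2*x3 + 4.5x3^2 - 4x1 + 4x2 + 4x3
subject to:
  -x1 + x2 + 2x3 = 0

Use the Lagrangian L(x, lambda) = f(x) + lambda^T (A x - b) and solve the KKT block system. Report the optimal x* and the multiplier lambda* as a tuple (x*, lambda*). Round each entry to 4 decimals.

Form the Lagrangian:
  L(x, lambda) = (1/2) x^T Q x + c^T x + lambda^T (A x - b)
Stationarity (grad_x L = 0): Q x + c + A^T lambda = 0.
Primal feasibility: A x = b.

This gives the KKT block system:
  [ Q   A^T ] [ x     ]   [-c ]
  [ A    0  ] [ lambda ] = [ b ]

Solving the linear system:
  x*      = (0.0889, -0.0889, 0.0889)
  lambda* = (-2.4889)
  f(x*)   = -0.1778

x* = (0.0889, -0.0889, 0.0889), lambda* = (-2.4889)
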